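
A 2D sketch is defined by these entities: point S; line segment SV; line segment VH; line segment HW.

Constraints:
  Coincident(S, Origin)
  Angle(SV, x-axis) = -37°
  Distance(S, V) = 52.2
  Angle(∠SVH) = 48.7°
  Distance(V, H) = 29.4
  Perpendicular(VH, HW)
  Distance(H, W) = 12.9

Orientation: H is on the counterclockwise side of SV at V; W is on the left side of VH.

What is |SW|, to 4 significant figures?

26.80

S is at the origin; SV runs at -37.0° with length 52.2, so V = 52.2·(cos -37.0°, sin -37.0°) = (41.69, -31.41). ∠SVH = 48.7°, so VH runs at -37.0° + (180° − 48.7°) = 94.30° from the x-axis; with |VH| = 29.4, H = V + 29.4·(cos 94.30°, sin 94.30°) = (39.48, -2.098). The perpendicularity gives HW at right angles to VH; with |HW| = 12.9 on the left of VH, W = H + 12.9·(-0.9972, -0.07498) = (26.62, -3.065). Then |SW| = |W − S| = 26.80.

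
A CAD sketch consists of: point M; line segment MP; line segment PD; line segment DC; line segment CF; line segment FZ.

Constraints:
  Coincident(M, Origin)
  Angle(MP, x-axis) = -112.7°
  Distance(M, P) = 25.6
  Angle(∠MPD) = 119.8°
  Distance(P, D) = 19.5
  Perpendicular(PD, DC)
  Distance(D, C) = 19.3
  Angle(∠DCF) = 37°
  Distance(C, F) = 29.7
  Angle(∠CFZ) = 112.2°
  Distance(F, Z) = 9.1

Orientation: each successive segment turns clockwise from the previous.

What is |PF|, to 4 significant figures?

4.709

M is at the origin; MP runs at -112.7° with length 25.6, so P = (-9.879, -23.62). ∠MPD = 119.8° gives PD at -172.9° from the x-axis; with |PD| = 19.5, D = (-29.23, -26.03). The perpendicularity gives DC at right angles to PD, so DC runs at 97.10°; with |DC| = 19.3, C = (-31.62, -6.875). ∠DCF = 37.0° gives CF at -45.90° from the x-axis; with |CF| = 29.7, F = (-10.95, -28.20). Then |PF| = |F − P| = 4.709.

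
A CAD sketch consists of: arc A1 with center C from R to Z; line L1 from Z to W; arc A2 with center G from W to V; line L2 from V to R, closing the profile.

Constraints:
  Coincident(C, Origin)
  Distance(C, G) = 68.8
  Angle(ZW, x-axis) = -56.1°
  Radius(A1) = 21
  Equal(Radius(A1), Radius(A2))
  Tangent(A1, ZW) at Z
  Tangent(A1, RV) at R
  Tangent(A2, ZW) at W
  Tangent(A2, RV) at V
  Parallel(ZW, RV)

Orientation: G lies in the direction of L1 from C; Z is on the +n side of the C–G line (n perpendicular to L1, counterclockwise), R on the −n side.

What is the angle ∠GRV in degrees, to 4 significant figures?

16.97°

Tangency of A1 to both parallel lines with radius 21.0 puts Z and R at C ± 21.0·n: Z = (17.43, 11.71), R = (-17.43, -11.71). Equal radii place W and V the same way about G: W = G + 21.0·n = (55.80, -45.39), V = G − 21.0·n = (20.94, -68.82). Then cos ∠GRV = RG·RV / (|RG||RV|), giving 16.97°.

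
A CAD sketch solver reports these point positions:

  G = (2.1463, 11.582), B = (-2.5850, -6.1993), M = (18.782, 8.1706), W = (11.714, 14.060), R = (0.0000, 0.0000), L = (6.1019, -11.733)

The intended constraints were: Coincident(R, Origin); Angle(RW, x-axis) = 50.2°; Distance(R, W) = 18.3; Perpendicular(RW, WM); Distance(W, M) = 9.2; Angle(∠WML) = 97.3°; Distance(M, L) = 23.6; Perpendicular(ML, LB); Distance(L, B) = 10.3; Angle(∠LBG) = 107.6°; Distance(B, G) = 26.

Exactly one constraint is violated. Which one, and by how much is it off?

Distance(B, G) = 26 — off by 7.60.

R = (0.00, 0.00) ✓; RW at 50.20° ✓; |RW| = 18.30 ✓; ∠(RW, WM) = 90.00° ✓; |WM| = 9.200 ✓; ∠WML = 97.30° ✓; |ML| = 23.60 ✓; ∠(ML, LB) = 90.00° ✓; |LB| = 10.30 ✓; ∠LBG = 107.6° ✓; |BG| = 18.40 ✗.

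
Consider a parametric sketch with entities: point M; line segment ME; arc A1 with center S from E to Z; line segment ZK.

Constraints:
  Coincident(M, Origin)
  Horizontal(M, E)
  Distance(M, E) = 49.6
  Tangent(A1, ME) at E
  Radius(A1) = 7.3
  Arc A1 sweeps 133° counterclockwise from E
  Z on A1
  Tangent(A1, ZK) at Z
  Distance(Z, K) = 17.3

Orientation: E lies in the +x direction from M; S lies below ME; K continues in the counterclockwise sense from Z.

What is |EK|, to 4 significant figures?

25.75

On A1, E sits at bearing 90° from S; a 133° counterclockwise sweep puts Z at bearing 223°, so Z = S + 7.3·(cos 223°, sin 223°) = (44.26, -12.28). Since A1 is tangent to ZK there, SZ ⟂ ZK, so ZK runs along (−sin 223°, cos 223°); with |ZK| = 17.3, K = (56.06, -24.93). Then |EK| = |K − E| = 25.75.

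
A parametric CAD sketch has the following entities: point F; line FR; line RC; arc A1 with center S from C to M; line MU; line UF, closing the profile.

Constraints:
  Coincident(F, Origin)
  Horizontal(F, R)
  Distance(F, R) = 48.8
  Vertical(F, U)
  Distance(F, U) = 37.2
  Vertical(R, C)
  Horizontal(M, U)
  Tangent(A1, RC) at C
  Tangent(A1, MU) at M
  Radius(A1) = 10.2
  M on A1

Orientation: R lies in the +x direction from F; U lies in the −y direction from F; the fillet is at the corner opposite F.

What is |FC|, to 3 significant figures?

55.8

The virtual corner opposite F is at (48.8, -37.2). A1 meets RC tangentially, so SC is at right angles to RC and tangency of A1 to MU means the radius SM is perpendicular to MU, with radius 10.2, so the center S sits 10.2 in from both sides at S = (38.6, -27.0). That places the tangent points at C = (48.8, -27.0) on RC and M = (38.6, -37.2) on MU. Then |FC| = |C − F| = 55.8.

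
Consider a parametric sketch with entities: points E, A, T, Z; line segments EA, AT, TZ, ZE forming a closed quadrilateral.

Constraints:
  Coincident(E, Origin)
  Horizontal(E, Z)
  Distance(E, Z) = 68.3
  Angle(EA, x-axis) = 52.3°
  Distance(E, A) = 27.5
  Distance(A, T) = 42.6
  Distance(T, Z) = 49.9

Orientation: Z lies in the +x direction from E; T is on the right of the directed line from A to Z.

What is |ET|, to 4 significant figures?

30.59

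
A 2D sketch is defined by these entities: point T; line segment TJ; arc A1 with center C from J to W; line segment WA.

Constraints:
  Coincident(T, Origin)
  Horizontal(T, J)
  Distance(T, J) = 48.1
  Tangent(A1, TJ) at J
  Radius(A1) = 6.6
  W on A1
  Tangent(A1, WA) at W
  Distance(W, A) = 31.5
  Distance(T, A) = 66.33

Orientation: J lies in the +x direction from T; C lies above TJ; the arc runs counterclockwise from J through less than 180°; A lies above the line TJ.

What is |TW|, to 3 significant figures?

55.1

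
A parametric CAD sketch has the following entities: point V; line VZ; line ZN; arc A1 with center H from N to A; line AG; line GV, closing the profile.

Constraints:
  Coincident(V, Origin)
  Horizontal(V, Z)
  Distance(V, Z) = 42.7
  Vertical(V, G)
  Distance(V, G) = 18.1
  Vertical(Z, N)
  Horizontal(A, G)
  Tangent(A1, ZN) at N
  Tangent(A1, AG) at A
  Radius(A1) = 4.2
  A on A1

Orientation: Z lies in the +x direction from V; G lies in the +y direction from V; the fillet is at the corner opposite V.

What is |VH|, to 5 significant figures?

40.932

V is at the origin; VZ is horizontal with |VZ| = 42.7 and Z on the +x side, so Z = (42.700, 0.0000). VG is vertical with |VG| = 18.1 and G on the +y side, so G = (0.0000, 18.100). The virtual corner opposite V is at (42.700, 18.100). Tangency of A1 to ZN means the radius HN is perpendicular to ZN and A1 meets AG tangentially, so HA is at right angles to AG, with radius 4.2, so the center H sits 4.2 in from both sides at H = (38.500, 13.900). Then |VH| = |H − V| = 40.932.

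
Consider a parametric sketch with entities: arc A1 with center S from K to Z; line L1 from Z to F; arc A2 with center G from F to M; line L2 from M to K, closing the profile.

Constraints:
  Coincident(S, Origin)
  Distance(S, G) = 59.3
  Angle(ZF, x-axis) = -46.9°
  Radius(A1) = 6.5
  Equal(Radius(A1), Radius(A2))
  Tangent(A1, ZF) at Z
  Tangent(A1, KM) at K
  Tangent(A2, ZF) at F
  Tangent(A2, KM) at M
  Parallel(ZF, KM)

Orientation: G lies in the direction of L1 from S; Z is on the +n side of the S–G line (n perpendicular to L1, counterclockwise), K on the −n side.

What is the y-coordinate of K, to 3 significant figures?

-4.44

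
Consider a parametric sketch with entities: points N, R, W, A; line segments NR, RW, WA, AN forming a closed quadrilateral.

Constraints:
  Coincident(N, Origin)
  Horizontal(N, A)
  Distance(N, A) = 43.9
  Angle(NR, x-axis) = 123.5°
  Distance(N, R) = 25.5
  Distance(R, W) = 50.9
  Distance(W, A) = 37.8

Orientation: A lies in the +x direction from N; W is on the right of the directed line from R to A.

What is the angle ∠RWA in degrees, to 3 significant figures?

86.9°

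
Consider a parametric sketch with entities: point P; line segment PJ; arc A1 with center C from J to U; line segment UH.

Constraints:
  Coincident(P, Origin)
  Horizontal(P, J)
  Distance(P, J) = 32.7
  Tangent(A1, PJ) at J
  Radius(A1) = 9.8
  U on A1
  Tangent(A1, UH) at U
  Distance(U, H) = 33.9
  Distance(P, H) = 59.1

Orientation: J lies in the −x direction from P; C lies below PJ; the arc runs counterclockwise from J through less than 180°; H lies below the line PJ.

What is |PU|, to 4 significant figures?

43.81

P is at the origin; PJ is horizontal with |PJ| = 32.7 and J on the −x side, so J = (-32.70, 0.000). A1 meets PJ tangentially, so CJ is at right angles to PJ, so C = J + (0, -9.8) = (-32.70, -9.800). Since CU ⟂ UH (tangency), |CH| = √(9.8² + 33.9²) = 35.29 regardless of where U sits on A1. So H lies on both circle(P, 59.1) and circle(C, 35.29); the below-PJ intersection is H = (-38.83, -44.55). U is the foot of the tangent from H: U = (-42.44, -10.84).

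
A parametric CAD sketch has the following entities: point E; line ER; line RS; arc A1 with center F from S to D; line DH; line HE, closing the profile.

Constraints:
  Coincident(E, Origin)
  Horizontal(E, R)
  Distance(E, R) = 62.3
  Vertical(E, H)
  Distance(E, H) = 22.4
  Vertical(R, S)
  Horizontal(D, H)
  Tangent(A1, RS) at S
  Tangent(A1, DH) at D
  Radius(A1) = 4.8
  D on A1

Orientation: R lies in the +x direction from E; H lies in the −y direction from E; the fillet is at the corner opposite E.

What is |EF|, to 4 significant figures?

60.13

E is at the origin; E and R share the same y with |ER| = 62.3 and R on the +x side, so R = (62.30, 0.000). E and H share the same x with |EH| = 22.4 and H on the −y side, so H = (0.000, -22.40). The virtual corner opposite E is at (62.30, -22.40). Tangency of A1 to RS means the radius FS is perpendicular to RS and since A1 is tangent to DH there, FD ⟂ DH, with radius 4.8, so the center F sits 4.8 in from both sides at F = (57.50, -17.60). Then |EF| = |F − E| = 60.13.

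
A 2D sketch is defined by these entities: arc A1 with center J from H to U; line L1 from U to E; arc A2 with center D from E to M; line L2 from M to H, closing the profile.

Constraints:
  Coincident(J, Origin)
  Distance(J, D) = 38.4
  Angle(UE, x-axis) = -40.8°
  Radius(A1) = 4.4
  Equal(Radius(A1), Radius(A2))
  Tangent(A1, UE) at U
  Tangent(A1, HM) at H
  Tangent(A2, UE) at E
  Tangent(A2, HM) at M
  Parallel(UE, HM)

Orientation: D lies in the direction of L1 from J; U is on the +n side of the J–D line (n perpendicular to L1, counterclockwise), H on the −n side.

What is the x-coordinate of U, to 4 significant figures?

2.875

The slot axis is L1's direction at -40.8°, so u = (cos -40.8°, sin -40.8°) = (0.7570, -0.6534) and n = (−sin -40.8°, cos -40.8°) = (0.6534, 0.7570). J is at the origin and D lies 38.4 along u from J, so D = 38.4·u = (29.07, -25.09). Tangency of A1 to both parallel lines with radius 4.4 puts U and H at J ± 4.4·n: U = (2.875, 3.331), H = (-2.875, -3.331). So U.x = 2.875.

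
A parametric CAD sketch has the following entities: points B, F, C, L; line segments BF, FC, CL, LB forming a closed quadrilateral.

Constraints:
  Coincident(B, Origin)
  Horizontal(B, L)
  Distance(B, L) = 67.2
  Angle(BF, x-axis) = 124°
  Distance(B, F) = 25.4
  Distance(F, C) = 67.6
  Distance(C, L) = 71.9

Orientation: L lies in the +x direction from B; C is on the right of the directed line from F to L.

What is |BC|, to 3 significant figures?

43.4

B is at the origin; BL is horizontal with |BL| = 67.2 and L in +x, so L = (67.2, 0). BF runs at 124.0° with |BF| = 25.4, so F = (-14.2, 21.1). C is determined by |FC| = 67.6 and |CL| = 71.9 together: it lies at the intersection of circle(F, 67.6) and circle(L, 71.9). With |FL| = 84.1, the foot of the radical line on FL is 38.5 from F and the perpendicular offset is √(67.6² − 38.5²) = 55.6. Taking the right-of-FL solution: C = (9.12, -42.4).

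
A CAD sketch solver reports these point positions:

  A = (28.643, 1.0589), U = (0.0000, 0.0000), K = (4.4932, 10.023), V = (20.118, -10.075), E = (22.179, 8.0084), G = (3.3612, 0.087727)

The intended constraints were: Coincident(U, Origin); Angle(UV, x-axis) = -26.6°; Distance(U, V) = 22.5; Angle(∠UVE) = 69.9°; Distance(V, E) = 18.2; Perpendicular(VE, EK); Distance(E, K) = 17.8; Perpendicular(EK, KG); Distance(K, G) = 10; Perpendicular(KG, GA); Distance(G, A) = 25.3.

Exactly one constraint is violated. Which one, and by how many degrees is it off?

Perpendicular(KG, GA) — off by 8.70°.

U = (0.00, 0.00) ✓; UV at -26.60° ✓; |UV| = 22.50 ✓; ∠UVE = 69.90° ✓; |VE| = 18.20 ✓; ∠(VE, EK) = 90.00° ✓; |EK| = 17.80 ✓; ∠(EK, KG) = 90.00° ✓; |KG| = 10.00 ✓; ∠(KG, GA) = 98.70° ✗; |GA| = 25.30 ✓.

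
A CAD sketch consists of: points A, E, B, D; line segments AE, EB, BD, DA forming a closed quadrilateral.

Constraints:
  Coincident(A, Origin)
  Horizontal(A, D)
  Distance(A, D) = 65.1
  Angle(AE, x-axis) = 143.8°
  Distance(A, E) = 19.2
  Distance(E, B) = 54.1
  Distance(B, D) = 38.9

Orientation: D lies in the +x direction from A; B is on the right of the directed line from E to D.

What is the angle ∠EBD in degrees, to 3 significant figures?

121°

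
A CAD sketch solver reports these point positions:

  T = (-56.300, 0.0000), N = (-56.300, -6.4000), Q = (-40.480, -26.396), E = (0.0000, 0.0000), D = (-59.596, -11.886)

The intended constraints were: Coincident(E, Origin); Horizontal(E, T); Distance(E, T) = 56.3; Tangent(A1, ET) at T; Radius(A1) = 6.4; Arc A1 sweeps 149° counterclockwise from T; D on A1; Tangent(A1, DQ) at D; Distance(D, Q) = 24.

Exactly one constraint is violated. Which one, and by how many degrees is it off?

Tangent(A1, DQ) at D — off by 6.20°.

E = (0.00, 0.00) ✓; E.y = 0.00, T.y = 0.00 ✓; |ET| = 56.30 ✓; ∠(NT, TE) = 90.00° ✓; |NT| = 6.400 ✓; bearing(N→D) − bearing(N→T) = 149.0° ✓; |ND| = 6.400 ✓; ∠(ND, DQ) = 96.20° ✗; |DQ| = 24.00 ✓.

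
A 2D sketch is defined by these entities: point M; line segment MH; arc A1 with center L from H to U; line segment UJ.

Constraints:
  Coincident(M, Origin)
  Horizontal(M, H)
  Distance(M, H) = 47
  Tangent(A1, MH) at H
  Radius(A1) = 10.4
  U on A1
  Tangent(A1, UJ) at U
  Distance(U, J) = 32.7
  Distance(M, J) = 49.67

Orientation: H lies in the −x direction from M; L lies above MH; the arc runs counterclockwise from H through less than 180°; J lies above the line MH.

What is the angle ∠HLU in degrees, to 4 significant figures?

77.04°

M is at the origin; MH is horizontal with |MH| = 47.0 and H on the −x side, so H = (-47.00, 0.000). The tangent condition forces LH to be normal to MH, so L = H + (0, 10.4) = (-47.00, 10.40). Since LU ⟂ UJ (tangency), |LJ| = √(10.4² + 32.7²) = 34.31 regardless of where U sits on A1. So J lies on both circle(M, 49.67) and circle(L, 34.31); the above-MH intersection is J = (-29.53, 39.94). U is the foot of the tangent from J: U = (-36.86, 8.068).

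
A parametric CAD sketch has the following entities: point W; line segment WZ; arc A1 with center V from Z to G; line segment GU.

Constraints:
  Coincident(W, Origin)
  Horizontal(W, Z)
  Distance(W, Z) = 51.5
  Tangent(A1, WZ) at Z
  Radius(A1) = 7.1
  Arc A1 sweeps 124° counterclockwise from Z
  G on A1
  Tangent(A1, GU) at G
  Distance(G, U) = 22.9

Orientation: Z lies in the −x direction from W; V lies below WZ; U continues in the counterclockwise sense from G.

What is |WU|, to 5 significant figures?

53.766

On A1, Z sits at bearing 90° from V; a 124° counterclockwise sweep puts G at bearing 214°, so G = V + 7.1·(cos 214°, sin 214°) = (-57.386, -11.070). A1 meets GU tangentially, so VG is at right angles to GU, so GU runs along (−sin 214°, cos 214°); with |GU| = 22.9, U = (-44.581, -30.055). Then |WU| = |U − W| = 53.766.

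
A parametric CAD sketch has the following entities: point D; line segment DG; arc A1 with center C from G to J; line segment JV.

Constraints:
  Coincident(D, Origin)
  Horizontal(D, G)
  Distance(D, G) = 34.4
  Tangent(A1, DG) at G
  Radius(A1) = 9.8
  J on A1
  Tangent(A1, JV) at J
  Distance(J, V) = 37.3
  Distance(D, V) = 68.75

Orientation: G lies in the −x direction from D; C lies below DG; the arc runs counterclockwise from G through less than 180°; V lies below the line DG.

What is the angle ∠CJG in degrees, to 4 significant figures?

52.32°

Checks: |CJ| = 9.800 ✓; ∠(CJ, JV) = 90.00° ✓; |JV| = 37.30 ✓; |DV| = 68.75 ✓.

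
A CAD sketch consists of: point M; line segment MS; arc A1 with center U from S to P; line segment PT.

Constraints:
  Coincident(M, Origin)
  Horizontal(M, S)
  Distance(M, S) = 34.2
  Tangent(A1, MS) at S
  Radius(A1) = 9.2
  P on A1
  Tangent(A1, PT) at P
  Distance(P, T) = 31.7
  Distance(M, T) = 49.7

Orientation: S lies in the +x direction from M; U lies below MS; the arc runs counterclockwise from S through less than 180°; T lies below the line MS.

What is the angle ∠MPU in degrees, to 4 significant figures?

154.2°

Checks: ∠(US, SM) = 90.00° ✓; |UP| = 9.200 ✓; ∠(UP, PT) = 90.00° ✓; |PT| = 31.70 ✓; |MT| = 49.70 ✓.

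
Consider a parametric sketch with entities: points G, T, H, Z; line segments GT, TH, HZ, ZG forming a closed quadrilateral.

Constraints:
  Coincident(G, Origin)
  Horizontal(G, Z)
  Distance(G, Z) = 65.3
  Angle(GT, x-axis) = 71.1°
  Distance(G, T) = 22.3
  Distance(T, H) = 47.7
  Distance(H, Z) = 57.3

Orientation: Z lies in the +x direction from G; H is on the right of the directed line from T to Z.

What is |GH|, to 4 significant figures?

29.73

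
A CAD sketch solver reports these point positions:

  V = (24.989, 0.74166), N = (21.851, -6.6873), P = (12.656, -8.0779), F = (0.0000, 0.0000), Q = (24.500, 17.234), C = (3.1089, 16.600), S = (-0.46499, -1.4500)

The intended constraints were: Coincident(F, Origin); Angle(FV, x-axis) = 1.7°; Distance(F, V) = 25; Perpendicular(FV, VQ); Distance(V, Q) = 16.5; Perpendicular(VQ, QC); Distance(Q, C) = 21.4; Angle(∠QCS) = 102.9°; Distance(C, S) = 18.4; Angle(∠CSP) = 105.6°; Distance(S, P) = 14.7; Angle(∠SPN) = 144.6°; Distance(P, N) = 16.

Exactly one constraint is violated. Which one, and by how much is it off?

Distance(P, N) = 16 — off by 6.70.

F = (0.00, 0.00) ✓; FV at 1.700° ✓; |FV| = 25.00 ✓; ∠(FV, VQ) = 90.00° ✓; |VQ| = 16.50 ✓; ∠(VQ, QC) = 90.00° ✓; |QC| = 21.40 ✓; ∠QCS = 102.9° ✓; |CS| = 18.40 ✓; ∠CSP = 105.6° ✓; |SP| = 14.70 ✓; ∠SPN = 144.6° ✓; |PN| = 9.300 ✗.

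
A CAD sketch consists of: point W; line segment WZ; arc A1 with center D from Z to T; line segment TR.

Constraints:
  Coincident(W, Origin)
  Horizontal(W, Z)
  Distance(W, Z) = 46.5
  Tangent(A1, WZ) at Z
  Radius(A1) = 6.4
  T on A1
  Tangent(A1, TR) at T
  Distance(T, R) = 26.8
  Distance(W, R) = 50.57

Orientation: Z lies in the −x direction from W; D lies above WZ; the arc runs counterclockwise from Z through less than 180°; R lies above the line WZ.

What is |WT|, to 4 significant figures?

40.56

Checks: ∠(DZ, ZW) = 90.00° ✓; |DZ| = 6.400 ✓; |DT| = 6.400 ✓; ∠(DT, TR) = 90.00° ✓; |TR| = 26.80 ✓; |WR| = 50.57 ✓.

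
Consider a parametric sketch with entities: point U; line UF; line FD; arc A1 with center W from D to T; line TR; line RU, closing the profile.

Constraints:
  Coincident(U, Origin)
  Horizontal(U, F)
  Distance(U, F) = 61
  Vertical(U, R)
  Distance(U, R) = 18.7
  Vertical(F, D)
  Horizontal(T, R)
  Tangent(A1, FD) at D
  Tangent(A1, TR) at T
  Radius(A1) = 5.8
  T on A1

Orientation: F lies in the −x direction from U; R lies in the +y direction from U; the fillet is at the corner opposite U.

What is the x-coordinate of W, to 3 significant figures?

-55.2

U is at the origin; UF is horizontal with |UF| = 61.0 and F on the −x side, so F = (-61.0, 0.00). UR is vertical with |UR| = 18.7 and R on the +y side, so R = (0.00, 18.7). The virtual corner opposite U is at (-61.0, 18.7). Tangency of A1 to FD means the radius WD is perpendicular to FD and tangency of A1 to TR means the radius WT is perpendicular to TR, with radius 5.8, so the center W sits 5.8 in from both sides at W = (-55.2, 12.9). So W.x = -55.2.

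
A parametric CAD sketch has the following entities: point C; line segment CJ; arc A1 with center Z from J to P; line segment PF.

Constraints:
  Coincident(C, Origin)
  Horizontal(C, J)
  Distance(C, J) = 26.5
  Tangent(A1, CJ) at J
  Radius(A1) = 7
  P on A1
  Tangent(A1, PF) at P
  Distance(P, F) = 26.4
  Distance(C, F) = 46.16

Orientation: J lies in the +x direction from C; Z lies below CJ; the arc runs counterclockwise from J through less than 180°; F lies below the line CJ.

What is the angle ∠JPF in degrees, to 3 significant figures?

122°

Checks: |ZP| = 7.000 ✓; ∠(ZP, PF) = 90.00° ✓; |PF| = 26.40 ✓; |CF| = 46.16 ✓.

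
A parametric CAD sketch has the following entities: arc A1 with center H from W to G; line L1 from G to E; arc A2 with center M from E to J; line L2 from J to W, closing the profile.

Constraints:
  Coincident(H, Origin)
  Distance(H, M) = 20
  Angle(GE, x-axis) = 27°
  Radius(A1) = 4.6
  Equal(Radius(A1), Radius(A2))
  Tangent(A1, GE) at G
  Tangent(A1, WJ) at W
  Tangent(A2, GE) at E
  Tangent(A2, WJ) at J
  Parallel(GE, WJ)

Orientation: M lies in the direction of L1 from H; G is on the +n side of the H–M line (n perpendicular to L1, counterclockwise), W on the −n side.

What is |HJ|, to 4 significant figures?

20.52

The slot axis is L1's direction at 27.0°, so u = (cos 27.0°, sin 27.0°) = (0.8910, 0.4540) and n = (−sin 27.0°, cos 27.0°) = (-0.4540, 0.8910). H is at the origin and M lies 20.0 along u from H, so M = 20.0·u = (17.82, 9.080). Tangency of A1 to both parallel lines with radius 4.6 puts G and W at H ± 4.6·n: G = (-2.088, 4.099), W = (2.088, -4.099). Equal radii place E and J the same way about M: E = M + 4.6·n = (15.73, 13.18), J = M − 4.6·n = (19.91, 4.981). Then |HJ| = |J − H| = 20.52.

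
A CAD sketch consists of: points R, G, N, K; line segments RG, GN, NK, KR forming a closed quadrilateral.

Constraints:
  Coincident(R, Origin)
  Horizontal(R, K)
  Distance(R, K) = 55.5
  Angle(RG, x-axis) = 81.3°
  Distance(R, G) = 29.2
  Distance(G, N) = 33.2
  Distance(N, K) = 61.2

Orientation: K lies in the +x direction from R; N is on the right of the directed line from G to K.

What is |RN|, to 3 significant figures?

6.28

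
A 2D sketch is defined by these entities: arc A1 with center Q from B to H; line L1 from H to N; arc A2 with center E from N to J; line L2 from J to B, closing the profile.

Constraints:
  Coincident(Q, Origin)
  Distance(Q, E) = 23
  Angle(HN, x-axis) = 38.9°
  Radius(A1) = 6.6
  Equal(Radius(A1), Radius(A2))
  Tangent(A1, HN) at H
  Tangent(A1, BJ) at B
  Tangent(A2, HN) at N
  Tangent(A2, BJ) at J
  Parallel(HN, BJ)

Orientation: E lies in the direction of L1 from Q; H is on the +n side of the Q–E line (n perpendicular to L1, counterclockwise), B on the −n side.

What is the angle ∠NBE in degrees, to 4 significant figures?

13.84°

The slot axis is L1's direction at 38.9°, so u = (cos 38.9°, sin 38.9°) = (0.7782, 0.6280) and n = (−sin 38.9°, cos 38.9°) = (-0.6280, 0.7782). Q is at the origin and E lies 23.0 along u from Q, so E = 23.0·u = (17.90, 14.44). Tangency of A1 to both parallel lines with radius 6.6 puts H and B at Q ± 6.6·n: H = (-4.145, 5.136), B = (4.145, -5.136). Equal radii place N and J the same way about E: N = E + 6.6·n = (13.76, 19.58), J = E − 6.6·n = (22.04, 9.307). Then cos ∠NBE = BN·BE / (|BN||BE|), giving 13.84°.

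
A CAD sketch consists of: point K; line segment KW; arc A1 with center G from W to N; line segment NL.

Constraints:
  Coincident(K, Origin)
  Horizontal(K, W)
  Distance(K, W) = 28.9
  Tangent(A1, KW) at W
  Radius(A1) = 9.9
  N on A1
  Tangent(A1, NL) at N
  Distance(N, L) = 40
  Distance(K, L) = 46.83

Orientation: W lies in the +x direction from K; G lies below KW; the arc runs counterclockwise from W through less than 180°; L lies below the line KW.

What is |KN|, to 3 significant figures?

20.7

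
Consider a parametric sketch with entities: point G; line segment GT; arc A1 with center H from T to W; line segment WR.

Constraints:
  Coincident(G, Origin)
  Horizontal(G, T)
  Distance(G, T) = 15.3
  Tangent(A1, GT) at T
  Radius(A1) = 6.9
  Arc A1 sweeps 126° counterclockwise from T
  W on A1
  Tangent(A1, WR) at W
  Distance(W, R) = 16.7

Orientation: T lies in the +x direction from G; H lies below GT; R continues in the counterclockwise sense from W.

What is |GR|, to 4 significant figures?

31.31

G is at the origin; GT is horizontal with |GT| = 15.3 and T on the +x side, so T = (15.30, 0.000). A1 meets GT tangentially, so HT is at right angles to GT, so H = T + (0, -6.9) = (15.30, -6.900). On A1, T sits at bearing 90° from H; a 126° counterclockwise sweep puts W at bearing 216°, so W = H + 6.9·(cos 216°, sin 216°) = (9.718, -10.96). The tangent condition forces HW to be normal to WR, so WR runs along (−sin 216°, cos 216°); with |WR| = 16.7, R = (19.53, -24.47). Then |GR| = |R − G| = 31.31.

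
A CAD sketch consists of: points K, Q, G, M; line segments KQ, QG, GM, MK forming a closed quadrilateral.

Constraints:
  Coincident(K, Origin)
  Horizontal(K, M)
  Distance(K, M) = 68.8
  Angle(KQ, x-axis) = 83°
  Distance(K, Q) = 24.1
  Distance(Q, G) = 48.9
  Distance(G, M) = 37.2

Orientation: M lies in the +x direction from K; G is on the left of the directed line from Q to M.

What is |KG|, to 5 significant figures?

60.614

K is at the origin; KM is horizontal with |KM| = 68.8 and M in +x, so M = (68.8, 0). KQ runs at 83.0° with |KQ| = 24.1, so Q = (2.9371, 23.920). G is determined by |QG| = 48.9 and |GM| = 37.2 together: it lies at the intersection of circle(Q, 48.9) and circle(M, 37.2). With |QM| = 70.072, the foot of the radical line on QM is 42.224 from Q and the perpendicular offset is √(48.9² − 42.224²) = 24.664. Taking the left-of-QM solution: G = (51.044, 32.689).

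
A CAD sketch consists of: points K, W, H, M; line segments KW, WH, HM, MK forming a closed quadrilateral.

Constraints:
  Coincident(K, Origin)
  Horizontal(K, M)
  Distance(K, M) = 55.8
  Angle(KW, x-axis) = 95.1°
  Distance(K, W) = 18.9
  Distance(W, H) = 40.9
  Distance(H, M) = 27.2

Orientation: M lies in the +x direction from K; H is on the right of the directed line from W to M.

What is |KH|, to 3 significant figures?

30.6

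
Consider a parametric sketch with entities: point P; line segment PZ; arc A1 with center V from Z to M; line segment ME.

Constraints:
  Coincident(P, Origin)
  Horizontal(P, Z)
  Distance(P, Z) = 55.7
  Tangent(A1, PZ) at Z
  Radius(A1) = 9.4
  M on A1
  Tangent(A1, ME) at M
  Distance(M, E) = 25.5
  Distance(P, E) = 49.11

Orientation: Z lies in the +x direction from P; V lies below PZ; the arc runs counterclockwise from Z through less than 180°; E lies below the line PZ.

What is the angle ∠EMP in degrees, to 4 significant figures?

78.75°

Checks: |VM| = 9.400 ✓; ∠(VM, ME) = 90.00° ✓; |ME| = 25.50 ✓; |PE| = 49.11 ✓.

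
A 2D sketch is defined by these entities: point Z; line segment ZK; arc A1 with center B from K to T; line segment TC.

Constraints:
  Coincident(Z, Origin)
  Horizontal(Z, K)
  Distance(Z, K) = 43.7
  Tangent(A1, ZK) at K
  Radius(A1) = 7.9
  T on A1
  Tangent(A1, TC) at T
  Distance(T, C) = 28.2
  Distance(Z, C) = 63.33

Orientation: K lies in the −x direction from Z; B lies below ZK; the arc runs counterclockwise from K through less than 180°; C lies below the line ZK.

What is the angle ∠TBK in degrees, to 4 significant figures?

88.89°

Checks: Z = (0.00, 0.00) ✓; ∠(BK, KZ) = 90.00° ✓; |BT| = 7.900 ✓; ∠(BT, TC) = 90.00° ✓; |TC| = 28.20 ✓; |ZC| = 63.33 ✓.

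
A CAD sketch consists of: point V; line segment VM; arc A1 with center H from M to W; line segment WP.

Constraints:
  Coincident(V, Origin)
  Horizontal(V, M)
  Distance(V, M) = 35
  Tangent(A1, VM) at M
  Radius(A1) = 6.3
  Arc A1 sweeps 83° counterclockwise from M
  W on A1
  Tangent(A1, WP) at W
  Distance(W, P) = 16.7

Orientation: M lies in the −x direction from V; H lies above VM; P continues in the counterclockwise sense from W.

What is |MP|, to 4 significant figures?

23.61

V is at the origin; VM is horizontal with |VM| = 35.0 and M on the −x side, so M = (-35.00, 0.000). Since A1 is tangent to VM there, HM ⟂ VM, so H = M + (0, 6.3) = (-35.00, 6.300). On A1, M sits at bearing -90° from H; an 83° counterclockwise sweep puts W at bearing -7°, so W = H + 6.3·(cos -7°, sin -7°) = (-28.75, 5.532). A1 meets WP tangentially, so HW is at right angles to WP, so WP runs along (−sin -7°, cos -7°); with |WP| = 16.7, P = (-26.71, 22.11). Then |MP| = |P − M| = 23.61.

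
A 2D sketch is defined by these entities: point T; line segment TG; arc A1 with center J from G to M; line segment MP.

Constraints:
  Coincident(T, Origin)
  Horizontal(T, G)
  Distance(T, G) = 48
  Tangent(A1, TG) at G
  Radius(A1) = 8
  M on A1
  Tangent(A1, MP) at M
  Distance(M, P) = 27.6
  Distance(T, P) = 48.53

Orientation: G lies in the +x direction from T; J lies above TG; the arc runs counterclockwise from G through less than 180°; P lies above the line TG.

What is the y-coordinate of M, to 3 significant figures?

13.5

Checks: |JM| = 8.000 ✓; ∠(JM, MP) = 90.00° ✓; |MP| = 27.60 ✓; |TP| = 48.53 ✓.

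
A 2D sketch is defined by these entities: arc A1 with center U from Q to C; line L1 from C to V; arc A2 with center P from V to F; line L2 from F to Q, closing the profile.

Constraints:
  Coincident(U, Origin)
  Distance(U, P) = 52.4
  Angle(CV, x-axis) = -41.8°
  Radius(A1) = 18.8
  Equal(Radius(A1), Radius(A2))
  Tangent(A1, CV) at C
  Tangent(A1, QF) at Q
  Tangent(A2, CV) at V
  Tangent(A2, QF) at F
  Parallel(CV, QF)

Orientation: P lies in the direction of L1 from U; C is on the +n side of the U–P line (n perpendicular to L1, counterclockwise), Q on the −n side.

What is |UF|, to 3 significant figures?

55.7

The slot axis is L1's direction at -41.8°, so u = (cos -41.8°, sin -41.8°) = (0.745, -0.667) and n = (−sin -41.8°, cos -41.8°) = (0.667, 0.745). U is at the origin and P lies 52.4 along u from U, so P = 52.4·u = (39.1, -34.9). Tangency of A1 to both parallel lines with radius 18.8 puts C and Q at U ± 18.8·n: C = (12.5, 14.0), Q = (-12.5, -14.0). Equal radii place V and F the same way about P: V = P + 18.8·n = (51.6, -20.9), F = P − 18.8·n = (26.5, -48.9). Then |UF| = |F − U| = 55.7.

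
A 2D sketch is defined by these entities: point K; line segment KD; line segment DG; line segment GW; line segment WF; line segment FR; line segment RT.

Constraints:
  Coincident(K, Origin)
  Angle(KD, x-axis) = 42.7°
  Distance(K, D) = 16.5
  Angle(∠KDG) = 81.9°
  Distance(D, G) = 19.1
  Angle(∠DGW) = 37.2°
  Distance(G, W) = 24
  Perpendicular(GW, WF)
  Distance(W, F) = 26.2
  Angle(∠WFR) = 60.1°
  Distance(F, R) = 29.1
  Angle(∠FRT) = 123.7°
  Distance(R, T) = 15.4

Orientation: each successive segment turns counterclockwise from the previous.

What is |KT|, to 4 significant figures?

25.50

K is at the origin; KD runs at 42.7° with length 16.5, so D = (12.13, 11.19). ∠KDG = 81.9° gives DG at 140.8° from the x-axis; with |DG| = 19.1, G = (-2.675, 23.26). ∠DGW = 37.2° gives GW at -76.40° from the x-axis; with |GW| = 24.0, W = (2.968, -0.06567). GW ⟂ WF, so WF runs at 13.60°; with |WF| = 26.2, F = (28.43, 6.095). ∠WFR = 60.1° gives FR at 133.5° from the x-axis; with |FR| = 29.1, R = (8.402, 27.20). ∠FRT = 123.7° gives RT at -170.2° from the x-axis; with |RT| = 15.4, T = (-6.773, 24.58). Then |KT| = |T − K| = 25.50.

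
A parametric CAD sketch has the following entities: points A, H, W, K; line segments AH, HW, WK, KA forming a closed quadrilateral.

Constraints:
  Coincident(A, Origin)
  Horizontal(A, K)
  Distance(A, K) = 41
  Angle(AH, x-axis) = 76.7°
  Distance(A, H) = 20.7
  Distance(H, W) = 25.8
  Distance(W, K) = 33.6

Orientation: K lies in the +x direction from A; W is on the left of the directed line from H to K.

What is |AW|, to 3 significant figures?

41.9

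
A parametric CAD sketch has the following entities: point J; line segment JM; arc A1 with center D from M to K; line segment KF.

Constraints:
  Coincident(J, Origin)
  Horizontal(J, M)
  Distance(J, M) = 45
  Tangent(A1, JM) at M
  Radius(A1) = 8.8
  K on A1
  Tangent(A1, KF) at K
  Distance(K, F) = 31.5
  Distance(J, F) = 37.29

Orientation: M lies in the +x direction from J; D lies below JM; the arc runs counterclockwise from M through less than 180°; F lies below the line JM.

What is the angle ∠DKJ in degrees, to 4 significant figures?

154.4°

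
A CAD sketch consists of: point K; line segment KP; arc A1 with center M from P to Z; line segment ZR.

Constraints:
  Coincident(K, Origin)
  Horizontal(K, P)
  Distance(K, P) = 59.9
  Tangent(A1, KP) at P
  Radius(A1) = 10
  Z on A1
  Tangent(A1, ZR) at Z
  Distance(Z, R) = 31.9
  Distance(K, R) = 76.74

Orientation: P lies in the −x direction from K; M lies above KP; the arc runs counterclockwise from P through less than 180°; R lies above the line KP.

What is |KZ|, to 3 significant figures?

52.6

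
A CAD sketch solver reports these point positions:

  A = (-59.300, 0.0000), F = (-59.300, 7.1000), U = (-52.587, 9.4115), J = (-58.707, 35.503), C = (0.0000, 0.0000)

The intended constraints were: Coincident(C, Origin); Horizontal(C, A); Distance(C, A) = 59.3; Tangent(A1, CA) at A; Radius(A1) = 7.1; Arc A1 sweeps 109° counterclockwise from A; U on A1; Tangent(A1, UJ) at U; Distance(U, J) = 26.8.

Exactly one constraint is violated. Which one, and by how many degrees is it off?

Tangent(A1, UJ) at U — off by 5.80°.

C = (0.00, 0.00) ✓; C.y = 0.00, A.y = 0.00 ✓; |CA| = 59.30 ✓; ∠(FA, AC) = 90.00° ✓; |FA| = 7.100 ✓; bearing(F→U) − bearing(F→A) = 109.0° ✓; |FU| = 7.100 ✓; ∠(FU, UJ) = 95.80° ✗; |UJ| = 26.80 ✓.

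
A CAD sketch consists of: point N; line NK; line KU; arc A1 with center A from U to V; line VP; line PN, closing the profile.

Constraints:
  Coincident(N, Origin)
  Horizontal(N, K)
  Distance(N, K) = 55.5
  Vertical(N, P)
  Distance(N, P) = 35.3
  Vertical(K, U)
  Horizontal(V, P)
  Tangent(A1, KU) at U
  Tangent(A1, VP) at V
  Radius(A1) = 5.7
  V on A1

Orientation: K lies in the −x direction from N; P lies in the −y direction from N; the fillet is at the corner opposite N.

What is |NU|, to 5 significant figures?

62.900

The virtual corner opposite N is at (-55.500, -35.300). Since A1 is tangent to KU there, AU ⟂ KU and the tangent condition forces AV to be normal to VP, with radius 5.7, so the center A sits 5.7 in from both sides at A = (-49.800, -29.600). That places the tangent points at U = (-55.500, -29.600) on KU and V = (-49.800, -35.300) on VP. Then |NU| = |U − N| = 62.900.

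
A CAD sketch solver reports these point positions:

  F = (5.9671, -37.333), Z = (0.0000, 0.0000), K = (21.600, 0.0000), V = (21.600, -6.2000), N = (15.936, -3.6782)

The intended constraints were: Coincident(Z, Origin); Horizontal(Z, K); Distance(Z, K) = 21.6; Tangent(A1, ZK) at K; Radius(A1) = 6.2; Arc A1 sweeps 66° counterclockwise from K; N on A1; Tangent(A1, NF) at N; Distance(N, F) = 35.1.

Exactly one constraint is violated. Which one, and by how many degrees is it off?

Tangent(A1, NF) at N — off by 7.50°.

Z = (0.00, 0.00) ✓; Z.y = 0.00, K.y = 0.00 ✓; |ZK| = 21.60 ✓; ∠(VK, KZ) = 90.00° ✓; |VK| = 6.200 ✓; bearing(V→N) − bearing(V→K) = 66.00° ✓; |VN| = 6.200 ✓; ∠(VN, NF) = 82.50° ✗; |NF| = 35.10 ✓.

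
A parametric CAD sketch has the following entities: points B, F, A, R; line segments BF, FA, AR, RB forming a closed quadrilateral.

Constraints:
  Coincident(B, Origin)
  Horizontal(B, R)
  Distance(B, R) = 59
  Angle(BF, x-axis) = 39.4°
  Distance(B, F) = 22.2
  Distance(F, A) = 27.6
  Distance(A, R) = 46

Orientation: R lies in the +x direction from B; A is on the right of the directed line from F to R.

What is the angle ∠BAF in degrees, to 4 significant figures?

52.65°

B is at the origin; B and R share the same y with |BR| = 59.0 and R in +x, so R = (59.0, 0). BF runs at 39.4° with |BF| = 22.2, so F = (17.15, 14.09). A is determined by |FA| = 27.6 and |AR| = 46.0 together: it lies at the intersection of circle(F, 27.6) and circle(R, 46.0). With |FR| = 44.15, the foot of the radical line on FR is 6.742 from F and the perpendicular offset is √(27.6² − 6.742²) = 26.76. Taking the right-of-FR solution: A = (15.00, -13.42).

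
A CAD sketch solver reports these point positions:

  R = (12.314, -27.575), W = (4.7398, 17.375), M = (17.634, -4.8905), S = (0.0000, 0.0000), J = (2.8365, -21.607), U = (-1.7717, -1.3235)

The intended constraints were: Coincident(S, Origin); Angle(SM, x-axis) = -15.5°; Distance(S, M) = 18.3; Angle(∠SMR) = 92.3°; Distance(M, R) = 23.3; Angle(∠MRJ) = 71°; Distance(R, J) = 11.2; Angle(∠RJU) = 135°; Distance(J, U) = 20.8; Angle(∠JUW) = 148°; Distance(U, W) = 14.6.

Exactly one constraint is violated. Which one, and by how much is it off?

Distance(U, W) = 14.6 — off by 5.20.

S = (0.00, 0.00) ✓; SM at -15.50° ✓; |SM| = 18.30 ✓; ∠SMR = 92.30° ✓; |MR| = 23.30 ✓; ∠MRJ = 71.00° ✓; |RJ| = 11.20 ✓; ∠RJU = 135.0° ✓; |JU| = 20.80 ✓; ∠JUW = 148.0° ✓; |UW| = 19.80 ✗.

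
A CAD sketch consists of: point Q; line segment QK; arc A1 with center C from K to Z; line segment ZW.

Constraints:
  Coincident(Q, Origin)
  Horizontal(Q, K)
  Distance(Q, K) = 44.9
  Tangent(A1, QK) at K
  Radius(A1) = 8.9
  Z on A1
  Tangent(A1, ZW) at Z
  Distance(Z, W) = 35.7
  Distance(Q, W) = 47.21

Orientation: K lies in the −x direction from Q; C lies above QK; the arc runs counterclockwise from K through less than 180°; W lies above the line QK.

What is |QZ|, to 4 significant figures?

36.96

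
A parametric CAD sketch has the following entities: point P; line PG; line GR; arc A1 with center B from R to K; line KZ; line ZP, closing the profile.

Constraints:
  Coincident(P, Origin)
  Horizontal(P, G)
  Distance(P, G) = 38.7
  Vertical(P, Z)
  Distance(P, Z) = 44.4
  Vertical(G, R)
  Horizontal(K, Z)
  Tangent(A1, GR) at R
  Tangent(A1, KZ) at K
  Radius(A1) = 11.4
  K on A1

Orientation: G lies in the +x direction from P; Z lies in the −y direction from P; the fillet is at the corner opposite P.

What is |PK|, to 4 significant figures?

52.12

P is at the origin; P and G share the same y with |PG| = 38.7 and G on the +x side, so G = (38.70, 0.000). P and Z share the same x with |PZ| = 44.4 and Z on the −y side, so Z = (0.000, -44.40). The virtual corner opposite P is at (38.70, -44.40). The tangent condition forces BR to be normal to GR and the tangent condition forces BK to be normal to KZ, with radius 11.4, so the center B sits 11.4 in from both sides at B = (27.30, -33.00). That places the tangent points at R = (38.70, -33.00) on GR and K = (27.30, -44.40) on KZ. Then |PK| = |K − P| = 52.12.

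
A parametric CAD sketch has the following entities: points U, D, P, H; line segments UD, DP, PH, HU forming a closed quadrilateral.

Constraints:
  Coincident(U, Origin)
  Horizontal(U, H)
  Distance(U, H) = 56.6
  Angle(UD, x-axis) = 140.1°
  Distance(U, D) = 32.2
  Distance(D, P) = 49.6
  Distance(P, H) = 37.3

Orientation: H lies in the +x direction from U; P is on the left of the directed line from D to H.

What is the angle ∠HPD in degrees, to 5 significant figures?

149.41°

Checks: |DP| = 49.60 ✓; |PH| = 37.30 ✓.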